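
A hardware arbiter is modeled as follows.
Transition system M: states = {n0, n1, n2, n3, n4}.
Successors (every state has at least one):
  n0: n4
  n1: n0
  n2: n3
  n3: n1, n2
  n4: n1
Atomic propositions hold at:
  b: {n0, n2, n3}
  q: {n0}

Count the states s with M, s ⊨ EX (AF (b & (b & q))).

Sat(b & q) = {n0}
Sat(b & (b & q)) = {n0}
AF (b & (b & q)): least fixpoint, start Z0 = {n0}, add states with every successor in Z. Z1 = {n0, n1}; Z2 = {n0, n1, n4}; fixed.
Sat(AF (b & (b & q))) = {n0, n1, n4}
Sat(EX (AF (b & (b & q)))) = {s : some successor in {n0, n1, n4}} = {n0, n1, n3, n4}
|Sat(EX (AF (b & (b & q))))| = |{n0, n1, n3, n4}| = 4.

4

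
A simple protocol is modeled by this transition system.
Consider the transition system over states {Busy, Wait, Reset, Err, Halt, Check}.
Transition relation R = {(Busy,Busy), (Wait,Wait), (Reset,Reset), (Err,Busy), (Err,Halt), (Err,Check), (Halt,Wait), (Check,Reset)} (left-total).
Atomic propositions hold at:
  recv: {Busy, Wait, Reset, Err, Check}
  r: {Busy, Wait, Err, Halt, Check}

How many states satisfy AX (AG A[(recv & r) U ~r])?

Sat(recv & r) = {Busy, Wait, Err, Check}
Sat(~r) = {Reset}
A[(recv & r) U ~r]: least fixpoint, start Z0 = Sat(~r) = {Reset}, add states in Sat(recv & r) with every successor in Z. Z1 = {Reset, Check}; fixed.
Sat(A[(recv & r) U ~r]) = {Reset, Check}
AG A[(recv & r) U ~r]: greatest fixpoint, start Z0 = {Reset, Check}, keep only states in Sat with every successor in Z. Already a fixed point.
Sat(AG A[(recv & r) U ~r]) = {Reset, Check}
Sat(AX (AG A[(recv & r) U ~r])) = {s : every successor in {Reset, Check}} = {Reset, Check}
|Sat(AX (AG A[(recv & r) U ~r]))| = |{Reset, Check}| = 2.

2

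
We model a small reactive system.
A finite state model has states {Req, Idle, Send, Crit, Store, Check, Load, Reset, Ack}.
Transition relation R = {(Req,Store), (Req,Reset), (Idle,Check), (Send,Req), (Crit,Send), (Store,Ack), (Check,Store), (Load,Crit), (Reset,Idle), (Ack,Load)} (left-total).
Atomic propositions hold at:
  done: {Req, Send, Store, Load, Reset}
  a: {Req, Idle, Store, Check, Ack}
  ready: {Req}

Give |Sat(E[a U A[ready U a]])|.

5

A[ready U a]: least fixpoint, start Z0 = Sat(a) = {Req, Idle, Store, Check, Ack}, add states in Sat(ready) with every successor in Z. Already a fixed point.
Sat(A[ready U a]) = {Req, Idle, Store, Check, Ack}
E[a U A[ready U a]]: least fixpoint, start Z0 = Sat(A[ready U a]) = {Req, Idle, Store, Check, Ack}, add states in Sat(a) with some successor in Z. Already a fixed point.
Sat(E[a U A[ready U a]]) = {Req, Idle, Store, Check, Ack}
|Sat(E[a U A[ready U a]])| = |{Req, Idle, Store, Check, Ack}| = 5.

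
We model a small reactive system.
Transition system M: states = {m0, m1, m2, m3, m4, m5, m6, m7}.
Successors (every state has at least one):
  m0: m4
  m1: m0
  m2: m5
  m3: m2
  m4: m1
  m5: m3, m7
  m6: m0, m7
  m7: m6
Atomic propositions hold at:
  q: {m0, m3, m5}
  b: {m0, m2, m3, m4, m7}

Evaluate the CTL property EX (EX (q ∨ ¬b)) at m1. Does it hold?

No

Sat(¬b) = {m1, m5, m6}
Sat(q ∨ ¬b) = {m0, m1, m3, m5, m6}
Sat(EX (q ∨ ¬b)) = {s : some successor in {m0, m1, m3, m5, m6}} = {m1, m2, m4, m5, m6, m7}
Sat(EX (EX (q ∨ ¬b))) = {s : some successor in {m1, m2, m4, m5, m6, m7}} = {m0, m2, m3, m4, m5, m6, m7}
m1 ∉ Sat(EX (EX (q ∨ ¬b))) = {m0, m2, m3, m4, m5, m6, m7}, so the formula does not hold at m1.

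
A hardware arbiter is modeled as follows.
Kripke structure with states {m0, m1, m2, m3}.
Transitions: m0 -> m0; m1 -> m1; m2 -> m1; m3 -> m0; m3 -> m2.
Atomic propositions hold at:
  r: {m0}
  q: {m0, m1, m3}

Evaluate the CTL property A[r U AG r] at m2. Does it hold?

AG r: greatest fixpoint, start Z0 = {m0}, keep only states in Sat with every successor in Z. Already a fixed point.
Sat(AG r) = {m0}
A[r U AG r]: least fixpoint, start Z0 = Sat(AG r) = {m0}, add states in Sat(r) with every successor in Z. Already a fixed point.
Sat(A[r U AG r]) = {m0}
m2 ∉ Sat(A[r U AG r]) = {m0}, so the formula does not hold at m2.

No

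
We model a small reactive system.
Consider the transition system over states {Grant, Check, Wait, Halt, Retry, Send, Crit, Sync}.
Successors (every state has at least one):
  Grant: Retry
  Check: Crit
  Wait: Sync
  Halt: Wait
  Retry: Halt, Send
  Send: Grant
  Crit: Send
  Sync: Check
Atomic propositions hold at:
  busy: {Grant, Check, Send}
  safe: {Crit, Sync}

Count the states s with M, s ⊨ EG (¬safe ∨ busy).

3

Sat(¬safe) = {Grant, Check, Wait, Halt, Retry, Send}
Sat(¬safe ∨ busy) = {Grant, Check, Wait, Halt, Retry, Send}
EG (¬safe ∨ busy): greatest fixpoint, start Z0 = {Grant, Check, Wait, Halt, Retry, Send}, keep only states in Sat with some successor in Z. Z1 = {Grant, Halt, Retry, Send}; Z2 = {Grant, Retry, Send}; fixed.
Sat(EG (¬safe ∨ busy)) = {Grant, Retry, Send}
|Sat(EG (¬safe ∨ busy))| = |{Grant, Retry, Send}| = 3.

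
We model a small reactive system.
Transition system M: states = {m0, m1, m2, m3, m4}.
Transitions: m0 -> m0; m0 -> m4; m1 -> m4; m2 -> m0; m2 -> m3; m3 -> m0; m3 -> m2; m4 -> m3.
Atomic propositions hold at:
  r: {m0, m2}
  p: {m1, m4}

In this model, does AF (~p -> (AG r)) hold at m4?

Yes

Sat(~p) = {m0, m2, m3}
AG r: greatest fixpoint, start Z0 = {m0, m2}, keep only states in Sat with every successor in Z. Z1 = ∅; fixed.
Sat(AG r) = ∅
Sat(~p -> (AG r)) = {m1, m4}
AF (~p -> (AG r)): least fixpoint, start Z0 = {m1, m4}, add states with every successor in Z. Already a fixed point.
Sat(AF (~p -> (AG r))) = {m1, m4}
m4 ∈ Sat(AF (~p -> (AG r))) = {m1, m4}, so the formula holds at m4.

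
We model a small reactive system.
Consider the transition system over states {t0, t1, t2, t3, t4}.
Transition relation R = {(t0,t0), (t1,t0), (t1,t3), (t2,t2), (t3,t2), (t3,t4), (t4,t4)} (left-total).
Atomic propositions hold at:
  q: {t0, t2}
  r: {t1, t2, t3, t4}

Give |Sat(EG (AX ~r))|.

1

Sat(~r) = {t0}
Sat(AX ~r) = {s : every successor in {t0}} = {t0}
EG (AX ~r): greatest fixpoint, start Z0 = {t0}, keep only states in Sat with some successor in Z. Already a fixed point.
Sat(EG (AX ~r)) = {t0}
|Sat(EG (AX ~r))| = |{t0}| = 1.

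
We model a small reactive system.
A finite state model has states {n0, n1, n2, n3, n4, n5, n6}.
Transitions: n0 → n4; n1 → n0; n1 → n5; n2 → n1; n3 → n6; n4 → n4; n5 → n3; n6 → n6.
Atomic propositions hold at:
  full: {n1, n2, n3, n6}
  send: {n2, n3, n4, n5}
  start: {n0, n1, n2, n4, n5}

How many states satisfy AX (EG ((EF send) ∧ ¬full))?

2

EF send: least fixpoint, start Z0 = {n2, n3, n4, n5}, add states with some successor in Z. Z1 = {n0, n1, n2, n3, n4, n5}; fixed.
Sat(EF send) = {n0, n1, n2, n3, n4, n5}
Sat(¬full) = {n0, n4, n5}
Sat((EF send) ∧ ¬full) = {n0, n4, n5}
EG ((EF send) ∧ ¬full): greatest fixpoint, start Z0 = {n0, n4, n5}, keep only states in Sat with some successor in Z. Z1 = {n0, n4}; fixed.
Sat(EG ((EF send) ∧ ¬full)) = {n0, n4}
Sat(AX (EG ((EF send) ∧ ¬full))) = {s : every successor in {n0, n4}} = {n0, n4}
|Sat(AX (EG ((EF send) ∧ ¬full)))| = |{n0, n4}| = 2.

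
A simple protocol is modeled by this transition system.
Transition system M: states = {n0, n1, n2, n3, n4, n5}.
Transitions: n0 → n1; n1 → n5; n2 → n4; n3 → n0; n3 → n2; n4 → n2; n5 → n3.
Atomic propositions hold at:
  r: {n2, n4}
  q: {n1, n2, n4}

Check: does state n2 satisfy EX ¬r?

Sat(¬r) = {n0, n1, n3, n5}
Sat(EX ¬r) = {s : some successor in {n0, n1, n3, n5}} = {n0, n1, n3, n5}
n2 ∉ Sat(EX ¬r) = {n0, n1, n3, n5}, so the formula does not hold at n2.

No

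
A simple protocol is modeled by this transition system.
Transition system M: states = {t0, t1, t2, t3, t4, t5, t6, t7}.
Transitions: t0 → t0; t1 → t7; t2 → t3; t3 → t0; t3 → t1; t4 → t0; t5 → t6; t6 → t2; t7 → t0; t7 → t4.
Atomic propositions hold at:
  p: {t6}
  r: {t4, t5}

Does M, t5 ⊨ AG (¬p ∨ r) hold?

No

Sat(¬p) = {t0, t1, t2, t3, t4, t5, t7}
Sat(¬p ∨ r) = {t0, t1, t2, t3, t4, t5, t7}
AG (¬p ∨ r): greatest fixpoint, start Z0 = {t0, t1, t2, t3, t4, t5, t7}, keep only states in Sat with every successor in Z. Z1 = {t0, t1, t2, t3, t4, t7}; fixed.
Sat(AG (¬p ∨ r)) = {t0, t1, t2, t3, t4, t7}
t5 ∉ Sat(AG (¬p ∨ r)) = {t0, t1, t2, t3, t4, t7}, so the formula does not hold at t5.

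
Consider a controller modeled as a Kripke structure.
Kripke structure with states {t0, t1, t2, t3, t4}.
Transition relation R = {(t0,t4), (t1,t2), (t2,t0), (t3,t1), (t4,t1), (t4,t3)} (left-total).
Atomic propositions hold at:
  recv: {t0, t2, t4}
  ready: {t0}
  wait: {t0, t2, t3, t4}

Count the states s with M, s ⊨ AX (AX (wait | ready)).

3

Sat(wait | ready) = {t0, t2, t3, t4}
Sat(AX (wait | ready)) = {s : every successor in {t0, t2, t3, t4}} = {t0, t1, t2}
Sat(AX (AX (wait | ready))) = {s : every successor in {t0, t1, t2}} = {t1, t2, t3}
|Sat(AX (AX (wait | ready)))| = |{t1, t2, t3}| = 3.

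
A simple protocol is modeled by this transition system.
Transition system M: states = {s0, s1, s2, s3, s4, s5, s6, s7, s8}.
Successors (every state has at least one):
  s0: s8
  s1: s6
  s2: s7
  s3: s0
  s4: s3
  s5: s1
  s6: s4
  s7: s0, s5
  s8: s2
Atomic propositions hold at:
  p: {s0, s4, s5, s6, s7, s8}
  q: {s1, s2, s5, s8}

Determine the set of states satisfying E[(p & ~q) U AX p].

Sat(~q) = {s0, s3, s4, s6, s7}
Sat(p & ~q) = {s0, s4, s6, s7}
Sat(AX p) = {s : every successor in {s0, s4, s5, s6, s7, s8}} = {s0, s1, s2, s3, s6, s7}
E[(p & ~q) U AX p]: least fixpoint, start Z0 = Sat(AX p) = {s0, s1, s2, s3, s6, s7}, add states in Sat(p & ~q) with some successor in Z. Z1 = {s0, s1, s2, s3, s4, s6, s7}; fixed.
Sat(E[(p & ~q) U AX p]) = {s0, s1, s2, s3, s4, s6, s7}

{s0, s1, s2, s3, s4, s6, s7}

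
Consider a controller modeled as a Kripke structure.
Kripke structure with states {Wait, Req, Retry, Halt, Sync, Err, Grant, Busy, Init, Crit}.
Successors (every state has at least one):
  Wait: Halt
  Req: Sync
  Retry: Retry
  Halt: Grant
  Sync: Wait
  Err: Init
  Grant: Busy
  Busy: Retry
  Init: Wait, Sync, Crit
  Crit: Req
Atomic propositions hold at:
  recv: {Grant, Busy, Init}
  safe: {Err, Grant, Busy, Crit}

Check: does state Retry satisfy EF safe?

No

EF safe: least fixpoint, start Z0 = {Err, Grant, Busy, Crit}, add states with some successor in Z. Z1 = {Halt, Err, Grant, Busy, Init, Crit}; Z2 = {Wait, Halt, Err, Grant, Busy, Init, Crit}; Z3 = {Wait, Halt, Sync, Err, Grant, Busy, Init, Crit}; Z4 = {Wait, Req, Halt, Sync, Err, Grant, Busy, Init, Crit}; fixed.
Sat(EF safe) = {Wait, Req, Halt, Sync, Err, Grant, Busy, Init, Crit}
Retry ∉ Sat(EF safe) = {Wait, Req, Halt, Sync, Err, Grant, Busy, Init, Crit}, so the formula does not hold at Retry.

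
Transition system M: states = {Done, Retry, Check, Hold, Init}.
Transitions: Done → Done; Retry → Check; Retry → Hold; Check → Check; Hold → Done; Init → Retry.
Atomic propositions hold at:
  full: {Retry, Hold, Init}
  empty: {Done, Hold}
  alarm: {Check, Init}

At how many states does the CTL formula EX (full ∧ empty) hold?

1

Sat(full ∧ empty) = {Hold}
Sat(EX (full ∧ empty)) = {s : some successor in {Hold}} = {Retry}
|Sat(EX (full ∧ empty))| = |{Retry}| = 1.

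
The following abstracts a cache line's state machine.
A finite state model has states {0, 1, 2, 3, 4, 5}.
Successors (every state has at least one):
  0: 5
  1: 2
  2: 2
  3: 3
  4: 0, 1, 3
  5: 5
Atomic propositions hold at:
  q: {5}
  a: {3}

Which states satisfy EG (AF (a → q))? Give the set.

Sat(a → q) = {0, 1, 2, 4, 5}
AF (a → q): least fixpoint, start Z0 = {0, 1, 2, 4, 5}, add states with every successor in Z. Already a fixed point.
Sat(AF (a → q)) = {0, 1, 2, 4, 5}
EG (AF (a → q)): greatest fixpoint, start Z0 = {0, 1, 2, 4, 5}, keep only states in Sat with some successor in Z. Already a fixed point.
Sat(EG (AF (a → q))) = {0, 1, 2, 4, 5}

{0, 1, 2, 4, 5}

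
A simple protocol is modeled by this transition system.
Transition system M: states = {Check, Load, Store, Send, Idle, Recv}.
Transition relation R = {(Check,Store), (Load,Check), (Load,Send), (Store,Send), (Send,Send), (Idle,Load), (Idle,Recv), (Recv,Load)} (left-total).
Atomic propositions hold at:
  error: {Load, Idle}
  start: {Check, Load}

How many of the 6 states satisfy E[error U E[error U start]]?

E[error U start]: least fixpoint, start Z0 = Sat(start) = {Check, Load}, add states in Sat(error) with some successor in Z. Z1 = {Check, Load, Idle}; fixed.
Sat(E[error U start]) = {Check, Load, Idle}
E[error U E[error U start]]: least fixpoint, start Z0 = Sat(E[error U start]) = {Check, Load, Idle}, add states in Sat(error) with some successor in Z. Already a fixed point.
Sat(E[error U E[error U start]]) = {Check, Load, Idle}
|Sat(E[error U E[error U start]])| = |{Check, Load, Idle}| = 3.

3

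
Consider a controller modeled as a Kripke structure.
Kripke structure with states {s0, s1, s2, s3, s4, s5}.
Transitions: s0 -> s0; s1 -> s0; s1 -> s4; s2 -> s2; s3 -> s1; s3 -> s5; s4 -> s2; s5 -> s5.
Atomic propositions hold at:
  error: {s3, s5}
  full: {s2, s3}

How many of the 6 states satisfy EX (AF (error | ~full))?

4

Sat(~full) = {s0, s1, s4, s5}
Sat(error | ~full) = {s0, s1, s3, s4, s5}
AF (error | ~full): least fixpoint, start Z0 = {s0, s1, s3, s4, s5}, add states with every successor in Z. Already a fixed point.
Sat(AF (error | ~full)) = {s0, s1, s3, s4, s5}
Sat(EX (AF (error | ~full))) = {s : some successor in {s0, s1, s3, s4, s5}} = {s0, s1, s3, s5}
|Sat(EX (AF (error | ~full)))| = |{s0, s1, s3, s5}| = 4.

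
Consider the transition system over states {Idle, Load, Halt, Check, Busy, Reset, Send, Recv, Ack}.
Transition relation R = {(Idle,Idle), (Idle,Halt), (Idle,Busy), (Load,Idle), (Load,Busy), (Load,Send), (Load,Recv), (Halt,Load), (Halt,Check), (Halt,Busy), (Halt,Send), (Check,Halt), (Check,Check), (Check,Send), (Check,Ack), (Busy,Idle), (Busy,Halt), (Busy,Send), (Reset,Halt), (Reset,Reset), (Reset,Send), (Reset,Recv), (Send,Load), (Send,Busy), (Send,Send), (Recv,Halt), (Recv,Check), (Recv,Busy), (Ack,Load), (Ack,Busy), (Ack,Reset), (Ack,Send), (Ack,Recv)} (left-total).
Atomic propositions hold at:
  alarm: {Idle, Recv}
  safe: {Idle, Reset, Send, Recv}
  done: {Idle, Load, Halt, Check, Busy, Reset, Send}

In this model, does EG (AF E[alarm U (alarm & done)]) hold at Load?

Sat(alarm & done) = {Idle}
E[alarm U (alarm & done)]: least fixpoint, start Z0 = Sat((alarm & done)) = {Idle}, add states in Sat(alarm) with some successor in Z. Already a fixed point.
Sat(E[alarm U (alarm & done)]) = {Idle}
AF E[alarm U (alarm & done)]: least fixpoint, start Z0 = {Idle}, add states with every successor in Z. Already a fixed point.
Sat(AF E[alarm U (alarm & done)]) = {Idle}
EG (AF E[alarm U (alarm & done)]): greatest fixpoint, start Z0 = {Idle}, keep only states in Sat with some successor in Z. Already a fixed point.
Sat(EG (AF E[alarm U (alarm & done)])) = {Idle}
Load ∉ Sat(EG (AF E[alarm U (alarm & done)])) = {Idle}, so the formula does not hold at Load.

No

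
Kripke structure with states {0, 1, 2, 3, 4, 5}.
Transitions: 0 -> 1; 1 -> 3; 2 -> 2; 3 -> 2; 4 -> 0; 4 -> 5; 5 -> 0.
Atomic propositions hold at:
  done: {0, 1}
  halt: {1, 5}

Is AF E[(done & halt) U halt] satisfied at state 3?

Sat(done & halt) = {1}
E[(done & halt) U halt]: least fixpoint, start Z0 = Sat(halt) = {1, 5}, add states in Sat(done & halt) with some successor in Z. Already a fixed point.
Sat(E[(done & halt) U halt]) = {1, 5}
AF E[(done & halt) U halt]: least fixpoint, start Z0 = {1, 5}, add states with every successor in Z. Z1 = {0, 1, 5}; Z2 = {0, 1, 4, 5}; fixed.
Sat(AF E[(done & halt) U halt]) = {0, 1, 4, 5}
3 ∉ Sat(AF E[(done & halt) U halt]) = {0, 1, 4, 5}, so the formula does not hold at 3.

No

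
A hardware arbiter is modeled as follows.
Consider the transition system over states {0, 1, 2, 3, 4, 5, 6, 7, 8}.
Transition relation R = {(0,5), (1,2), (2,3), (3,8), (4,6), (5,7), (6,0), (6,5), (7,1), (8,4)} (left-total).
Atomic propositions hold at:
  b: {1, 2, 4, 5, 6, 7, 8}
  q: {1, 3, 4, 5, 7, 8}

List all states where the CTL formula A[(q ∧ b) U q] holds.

Sat(q ∧ b) = {1, 4, 5, 7, 8}
A[(q ∧ b) U q]: least fixpoint, start Z0 = Sat(q) = {1, 3, 4, 5, 7, 8}, add states in Sat(q ∧ b) with every successor in Z. Already a fixed point.
Sat(A[(q ∧ b) U q]) = {1, 3, 4, 5, 7, 8}

{1, 3, 4, 5, 7, 8}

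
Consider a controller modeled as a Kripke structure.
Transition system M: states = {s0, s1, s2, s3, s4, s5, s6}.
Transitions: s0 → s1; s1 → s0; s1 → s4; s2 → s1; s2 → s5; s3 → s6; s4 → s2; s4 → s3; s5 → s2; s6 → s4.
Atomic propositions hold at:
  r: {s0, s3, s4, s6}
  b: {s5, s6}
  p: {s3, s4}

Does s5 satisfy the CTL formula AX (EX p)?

No

Sat(EX p) = {s : some successor in {s3, s4}} = {s1, s4, s6}
Sat(AX (EX p)) = {s : every successor in {s1, s4, s6}} = {s0, s3, s6}
s5 ∉ Sat(AX (EX p)) = {s0, s3, s6}, so the formula does not hold at s5.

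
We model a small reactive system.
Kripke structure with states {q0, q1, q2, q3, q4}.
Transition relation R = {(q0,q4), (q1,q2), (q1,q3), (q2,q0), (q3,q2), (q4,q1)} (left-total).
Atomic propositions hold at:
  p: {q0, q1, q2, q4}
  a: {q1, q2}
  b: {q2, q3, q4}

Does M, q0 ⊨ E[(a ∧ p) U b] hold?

No

Sat(a ∧ p) = {q1, q2}
E[(a ∧ p) U b]: least fixpoint, start Z0 = Sat(b) = {q2, q3, q4}, add states in Sat(a ∧ p) with some successor in Z. Z1 = {q1, q2, q3, q4}; fixed.
Sat(E[(a ∧ p) U b]) = {q1, q2, q3, q4}
q0 ∉ Sat(E[(a ∧ p) U b]) = {q1, q2, q3, q4}, so the formula does not hold at q0.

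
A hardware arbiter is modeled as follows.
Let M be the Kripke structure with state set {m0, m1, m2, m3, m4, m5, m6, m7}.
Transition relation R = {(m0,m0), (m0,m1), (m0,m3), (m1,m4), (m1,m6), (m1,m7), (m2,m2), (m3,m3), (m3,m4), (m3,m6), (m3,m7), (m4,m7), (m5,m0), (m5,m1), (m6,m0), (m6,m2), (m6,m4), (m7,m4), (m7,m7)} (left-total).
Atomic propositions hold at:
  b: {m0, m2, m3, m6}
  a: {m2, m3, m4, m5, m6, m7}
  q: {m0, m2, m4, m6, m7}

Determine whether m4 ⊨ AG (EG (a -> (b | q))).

Yes

Sat(b | q) = {m0, m2, m3, m4, m6, m7}
Sat(a -> (b | q)) = {m0, m1, m2, m3, m4, m6, m7}
EG (a -> (b | q)): greatest fixpoint, start Z0 = {m0, m1, m2, m3, m4, m6, m7}, keep only states in Sat with some successor in Z. Already a fixed point.
Sat(EG (a -> (b | q))) = {m0, m1, m2, m3, m4, m6, m7}
AG (EG (a -> (b | q))): greatest fixpoint, start Z0 = {m0, m1, m2, m3, m4, m6, m7}, keep only states in Sat with every successor in Z. Already a fixed point.
Sat(AG (EG (a -> (b | q)))) = {m0, m1, m2, m3, m4, m6, m7}
m4 ∈ Sat(AG (EG (a -> (b | q)))) = {m0, m1, m2, m3, m4, m6, m7}, so the formula holds at m4.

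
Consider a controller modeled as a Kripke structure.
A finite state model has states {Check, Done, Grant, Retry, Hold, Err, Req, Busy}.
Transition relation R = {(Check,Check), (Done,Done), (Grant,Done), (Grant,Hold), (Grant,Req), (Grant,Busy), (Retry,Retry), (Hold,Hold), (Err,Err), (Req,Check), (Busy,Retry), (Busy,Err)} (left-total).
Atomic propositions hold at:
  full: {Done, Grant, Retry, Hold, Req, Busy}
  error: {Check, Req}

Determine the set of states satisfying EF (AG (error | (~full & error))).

{Check, Grant, Req}

Sat(~full) = {Check, Err}
Sat(~full & error) = {Check}
Sat(error | (~full & error)) = {Check, Req}
AG (error | (~full & error)): greatest fixpoint, start Z0 = {Check, Req}, keep only states in Sat with every successor in Z. Already a fixed point.
Sat(AG (error | (~full & error))) = {Check, Req}
EF (AG (error | (~full & error))): least fixpoint, start Z0 = {Check, Req}, add states with some successor in Z. Z1 = {Check, Grant, Req}; fixed.
Sat(EF (AG (error | (~full & error)))) = {Check, Grant, Req}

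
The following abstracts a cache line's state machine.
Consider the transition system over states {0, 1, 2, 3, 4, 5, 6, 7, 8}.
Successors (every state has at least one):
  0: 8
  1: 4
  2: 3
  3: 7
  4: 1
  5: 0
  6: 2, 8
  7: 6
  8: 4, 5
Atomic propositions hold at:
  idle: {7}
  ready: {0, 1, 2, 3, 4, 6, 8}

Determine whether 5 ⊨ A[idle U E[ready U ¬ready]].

Yes

Sat(¬ready) = {5, 7}
E[ready U ¬ready]: least fixpoint, start Z0 = Sat(¬ready) = {5, 7}, add states in Sat(ready) with some successor in Z. Z1 = {3, 5, 7, 8}; Z2 = {0, 2, 3, 5, 6, 7, 8}; fixed.
Sat(E[ready U ¬ready]) = {0, 2, 3, 5, 6, 7, 8}
A[idle U E[ready U ¬ready]]: least fixpoint, start Z0 = Sat(E[ready U ¬ready]) = {0, 2, 3, 5, 6, 7, 8}, add states in Sat(idle) with every successor in Z. Already a fixed point.
Sat(A[idle U E[ready U ¬ready]]) = {0, 2, 3, 5, 6, 7, 8}
5 ∈ Sat(A[idle U E[ready U ¬ready]]) = {0, 2, 3, 5, 6, 7, 8}, so the formula holds at 5.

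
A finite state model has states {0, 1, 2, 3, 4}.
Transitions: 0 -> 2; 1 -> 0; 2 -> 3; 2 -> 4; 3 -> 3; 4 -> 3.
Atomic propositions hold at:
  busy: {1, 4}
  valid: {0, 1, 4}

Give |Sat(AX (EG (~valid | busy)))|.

4

Sat(~valid) = {2, 3}
Sat(~valid | busy) = {1, 2, 3, 4}
EG (~valid | busy): greatest fixpoint, start Z0 = {1, 2, 3, 4}, keep only states in Sat with some successor in Z. Z1 = {2, 3, 4}; fixed.
Sat(EG (~valid | busy)) = {2, 3, 4}
Sat(AX (EG (~valid | busy))) = {s : every successor in {2, 3, 4}} = {0, 2, 3, 4}
|Sat(AX (EG (~valid | busy)))| = |{0, 2, 3, 4}| = 4.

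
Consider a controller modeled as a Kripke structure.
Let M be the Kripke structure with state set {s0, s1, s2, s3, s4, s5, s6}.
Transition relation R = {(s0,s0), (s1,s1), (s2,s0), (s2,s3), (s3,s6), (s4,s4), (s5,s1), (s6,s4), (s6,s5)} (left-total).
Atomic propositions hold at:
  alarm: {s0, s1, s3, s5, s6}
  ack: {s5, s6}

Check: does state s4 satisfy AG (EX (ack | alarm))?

Sat(ack | alarm) = {s0, s1, s3, s5, s6}
Sat(EX (ack | alarm)) = {s : some successor in {s0, s1, s3, s5, s6}} = {s0, s1, s2, s3, s5, s6}
AG (EX (ack | alarm)): greatest fixpoint, start Z0 = {s0, s1, s2, s3, s5, s6}, keep only states in Sat with every successor in Z. Z1 = {s0, s1, s2, s3, s5}; Z2 = {s0, s1, s2, s5}; Z3 = {s0, s1, s5}; fixed.
Sat(AG (EX (ack | alarm))) = {s0, s1, s5}
s4 ∉ Sat(AG (EX (ack | alarm))) = {s0, s1, s5}, so the formula does not hold at s4.

No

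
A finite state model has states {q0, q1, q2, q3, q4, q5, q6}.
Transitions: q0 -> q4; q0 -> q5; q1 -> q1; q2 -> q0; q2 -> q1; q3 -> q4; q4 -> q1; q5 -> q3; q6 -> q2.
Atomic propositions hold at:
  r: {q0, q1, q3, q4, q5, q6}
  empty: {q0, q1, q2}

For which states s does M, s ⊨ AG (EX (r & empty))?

Sat(r & empty) = {q0, q1}
Sat(EX (r & empty)) = {s : some successor in {q0, q1}} = {q1, q2, q4}
AG (EX (r & empty)): greatest fixpoint, start Z0 = {q1, q2, q4}, keep only states in Sat with every successor in Z. Z1 = {q1, q4}; fixed.
Sat(AG (EX (r & empty))) = {q1, q4}

{q1, q4}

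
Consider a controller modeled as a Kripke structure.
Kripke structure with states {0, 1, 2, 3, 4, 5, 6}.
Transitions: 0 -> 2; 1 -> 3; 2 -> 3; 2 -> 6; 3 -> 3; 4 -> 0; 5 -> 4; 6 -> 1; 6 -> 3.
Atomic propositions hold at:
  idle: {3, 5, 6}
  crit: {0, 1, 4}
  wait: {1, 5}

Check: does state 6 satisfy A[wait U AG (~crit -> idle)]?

Yes

Sat(~crit) = {2, 3, 5, 6}
Sat(~crit -> idle) = {0, 1, 3, 4, 5, 6}
AG (~crit -> idle): greatest fixpoint, start Z0 = {0, 1, 3, 4, 5, 6}, keep only states in Sat with every successor in Z. Z1 = {1, 3, 4, 5, 6}; Z2 = {1, 3, 5, 6}; Z3 = {1, 3, 6}; fixed.
Sat(AG (~crit -> idle)) = {1, 3, 6}
A[wait U AG (~crit -> idle)]: least fixpoint, start Z0 = Sat(AG (~crit -> idle)) = {1, 3, 6}, add states in Sat(wait) with every successor in Z. Already a fixed point.
Sat(A[wait U AG (~crit -> idle)]) = {1, 3, 6}
6 ∈ Sat(A[wait U AG (~crit -> idle)]) = {1, 3, 6}, so the formula holds at 6.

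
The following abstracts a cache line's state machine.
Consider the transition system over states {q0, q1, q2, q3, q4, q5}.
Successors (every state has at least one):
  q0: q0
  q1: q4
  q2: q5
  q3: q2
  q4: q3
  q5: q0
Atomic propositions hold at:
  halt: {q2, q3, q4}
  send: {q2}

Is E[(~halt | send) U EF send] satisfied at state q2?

Yes

Sat(~halt) = {q0, q1, q5}
Sat(~halt | send) = {q0, q1, q2, q5}
EF send: least fixpoint, start Z0 = {q2}, add states with some successor in Z. Z1 = {q2, q3}; Z2 = {q2, q3, q4}; Z3 = {q1, q2, q3, q4}; fixed.
Sat(EF send) = {q1, q2, q3, q4}
E[(~halt | send) U EF send]: least fixpoint, start Z0 = Sat(EF send) = {q1, q2, q3, q4}, add states in Sat(~halt | send) with some successor in Z. Already a fixed point.
Sat(E[(~halt | send) U EF send]) = {q1, q2, q3, q4}
q2 ∈ Sat(E[(~halt | send) U EF send]) = {q1, q2, q3, q4}, so the formula holds at q2.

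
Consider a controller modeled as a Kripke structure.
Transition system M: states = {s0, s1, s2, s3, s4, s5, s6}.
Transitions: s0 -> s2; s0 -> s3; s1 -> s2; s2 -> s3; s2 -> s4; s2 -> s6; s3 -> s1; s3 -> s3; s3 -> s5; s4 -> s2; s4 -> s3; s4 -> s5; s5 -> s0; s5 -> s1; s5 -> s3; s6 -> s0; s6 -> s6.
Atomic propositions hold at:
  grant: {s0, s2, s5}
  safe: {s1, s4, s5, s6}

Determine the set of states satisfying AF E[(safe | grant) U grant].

{s0, s1, s2, s4, s5, s6}

Sat(safe | grant) = {s0, s1, s2, s4, s5, s6}
E[(safe | grant) U grant]: least fixpoint, start Z0 = Sat(grant) = {s0, s2, s5}, add states in Sat(safe | grant) with some successor in Z. Z1 = {s0, s1, s2, s4, s5, s6}; fixed.
Sat(E[(safe | grant) U grant]) = {s0, s1, s2, s4, s5, s6}
AF E[(safe | grant) U grant]: least fixpoint, start Z0 = {s0, s1, s2, s4, s5, s6}, add states with every successor in Z. Already a fixed point.
Sat(AF E[(safe | grant) U grant]) = {s0, s1, s2, s4, s5, s6}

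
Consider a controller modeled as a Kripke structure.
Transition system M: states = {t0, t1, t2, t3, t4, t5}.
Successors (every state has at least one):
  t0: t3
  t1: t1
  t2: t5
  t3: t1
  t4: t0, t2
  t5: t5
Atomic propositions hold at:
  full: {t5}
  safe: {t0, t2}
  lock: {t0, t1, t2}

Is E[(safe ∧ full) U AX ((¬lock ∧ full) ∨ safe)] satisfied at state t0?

Sat(safe ∧ full) = ∅
Sat(¬lock) = {t3, t4, t5}
Sat(¬lock ∧ full) = {t5}
Sat((¬lock ∧ full) ∨ safe) = {t0, t2, t5}
Sat(AX ((¬lock ∧ full) ∨ safe)) = {s : every successor in {t0, t2, t5}} = {t2, t4, t5}
E[(safe ∧ full) U AX ((¬lock ∧ full) ∨ safe)]: least fixpoint, start Z0 = Sat(AX ((¬lock ∧ full) ∨ safe)) = {t2, t4, t5}, add states in Sat(safe ∧ full) with some successor in Z. Already a fixed point.
Sat(E[(safe ∧ full) U AX ((¬lock ∧ full) ∨ safe)]) = {t2, t4, t5}
t0 ∉ Sat(E[(safe ∧ full) U AX ((¬lock ∧ full) ∨ safe)]) = {t2, t4, t5}, so the formula does not hold at t0.

No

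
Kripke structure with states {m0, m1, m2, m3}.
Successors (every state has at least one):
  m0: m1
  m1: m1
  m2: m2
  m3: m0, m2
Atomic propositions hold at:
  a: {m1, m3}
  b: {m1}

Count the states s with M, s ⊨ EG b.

EG b: greatest fixpoint, start Z0 = {m1}, keep only states in Sat with some successor in Z. Already a fixed point.
Sat(EG b) = {m1}
|Sat(EG b)| = |{m1}| = 1.

1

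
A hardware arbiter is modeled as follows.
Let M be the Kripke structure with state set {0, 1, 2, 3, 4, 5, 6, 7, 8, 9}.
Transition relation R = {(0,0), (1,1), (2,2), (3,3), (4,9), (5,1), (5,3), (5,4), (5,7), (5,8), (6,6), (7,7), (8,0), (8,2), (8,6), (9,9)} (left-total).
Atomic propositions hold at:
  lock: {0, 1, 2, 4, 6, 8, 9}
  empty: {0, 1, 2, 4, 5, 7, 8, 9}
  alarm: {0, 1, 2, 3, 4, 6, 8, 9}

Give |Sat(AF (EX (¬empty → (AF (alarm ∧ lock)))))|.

Sat(¬empty) = {3, 6}
Sat(alarm ∧ lock) = {0, 1, 2, 4, 6, 8, 9}
AF (alarm ∧ lock): least fixpoint, start Z0 = {0, 1, 2, 4, 6, 8, 9}, add states with every successor in Z. Already a fixed point.
Sat(AF (alarm ∧ lock)) = {0, 1, 2, 4, 6, 8, 9}
Sat(¬empty → (AF (alarm ∧ lock))) = {0, 1, 2, 4, 5, 6, 7, 8, 9}
Sat(EX (¬empty → (AF (alarm ∧ lock)))) = {s : some successor in {0, 1, 2, 4, 5, 6, 7, 8, 9}} = {0, 1, 2, 4, 5, 6, 7, 8, 9}
AF (EX (¬empty → (AF (alarm ∧ lock)))): least fixpoint, start Z0 = {0, 1, 2, 4, 5, 6, 7, 8, 9}, add states with every successor in Z. Already a fixed point.
Sat(AF (EX (¬empty → (AF (alarm ∧ lock))))) = {0, 1, 2, 4, 5, 6, 7, 8, 9}
|Sat(AF (EX (¬empty → (AF (alarm ∧ lock)))))| = |{0, 1, 2, 4, 5, 6, 7, 8, 9}| = 9.

9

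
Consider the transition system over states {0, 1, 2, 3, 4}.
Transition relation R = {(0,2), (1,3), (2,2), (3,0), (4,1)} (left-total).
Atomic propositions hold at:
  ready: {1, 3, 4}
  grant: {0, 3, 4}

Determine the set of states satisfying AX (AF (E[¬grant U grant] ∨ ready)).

{1, 3, 4}

Sat(¬grant) = {1, 2}
E[¬grant U grant]: least fixpoint, start Z0 = Sat(grant) = {0, 3, 4}, add states in Sat(¬grant) with some successor in Z. Z1 = {0, 1, 3, 4}; fixed.
Sat(E[¬grant U grant]) = {0, 1, 3, 4}
Sat(E[¬grant U grant] ∨ ready) = {0, 1, 3, 4}
AF (E[¬grant U grant] ∨ ready): least fixpoint, start Z0 = {0, 1, 3, 4}, add states with every successor in Z. Already a fixed point.
Sat(AF (E[¬grant U grant] ∨ ready)) = {0, 1, 3, 4}
Sat(AX (AF (E[¬grant U grant] ∨ ready))) = {s : every successor in {0, 1, 3, 4}} = {1, 3, 4}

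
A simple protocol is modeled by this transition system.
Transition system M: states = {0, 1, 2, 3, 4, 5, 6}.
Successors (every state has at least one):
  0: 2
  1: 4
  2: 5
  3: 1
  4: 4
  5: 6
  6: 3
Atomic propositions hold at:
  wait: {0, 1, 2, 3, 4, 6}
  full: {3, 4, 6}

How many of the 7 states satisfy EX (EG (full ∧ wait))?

Sat(full ∧ wait) = {3, 4, 6}
EG (full ∧ wait): greatest fixpoint, start Z0 = {3, 4, 6}, keep only states in Sat with some successor in Z. Z1 = {4, 6}; Z2 = {4}; fixed.
Sat(EG (full ∧ wait)) = {4}
Sat(EX (EG (full ∧ wait))) = {s : some successor in {4}} = {1, 4}
|Sat(EX (EG (full ∧ wait)))| = |{1, 4}| = 2.

2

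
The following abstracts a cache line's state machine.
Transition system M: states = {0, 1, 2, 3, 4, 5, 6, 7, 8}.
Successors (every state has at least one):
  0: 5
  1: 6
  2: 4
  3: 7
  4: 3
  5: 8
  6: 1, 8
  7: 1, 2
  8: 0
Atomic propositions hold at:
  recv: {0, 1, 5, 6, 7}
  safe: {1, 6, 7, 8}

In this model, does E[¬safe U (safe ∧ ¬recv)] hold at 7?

Sat(¬safe) = {0, 2, 3, 4, 5}
Sat(¬recv) = {2, 3, 4, 8}
Sat(safe ∧ ¬recv) = {8}
E[¬safe U (safe ∧ ¬recv)]: least fixpoint, start Z0 = Sat((safe ∧ ¬recv)) = {8}, add states in Sat(¬safe) with some successor in Z. Z1 = {5, 8}; Z2 = {0, 5, 8}; fixed.
Sat(E[¬safe U (safe ∧ ¬recv)]) = {0, 5, 8}
7 ∉ Sat(E[¬safe U (safe ∧ ¬recv)]) = {0, 5, 8}, so the formula does not hold at 7.

No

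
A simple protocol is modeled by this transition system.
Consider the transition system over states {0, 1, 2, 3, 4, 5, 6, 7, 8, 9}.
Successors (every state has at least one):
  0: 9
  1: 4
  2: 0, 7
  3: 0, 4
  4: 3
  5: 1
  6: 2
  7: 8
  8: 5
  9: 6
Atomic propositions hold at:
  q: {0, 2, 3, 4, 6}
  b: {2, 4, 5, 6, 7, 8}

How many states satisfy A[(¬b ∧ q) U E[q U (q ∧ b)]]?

Sat(¬b) = {0, 1, 3, 9}
Sat(¬b ∧ q) = {0, 3}
Sat(q ∧ b) = {2, 4, 6}
E[q U (q ∧ b)]: least fixpoint, start Z0 = Sat((q ∧ b)) = {2, 4, 6}, add states in Sat(q) with some successor in Z. Z1 = {2, 3, 4, 6}; fixed.
Sat(E[q U (q ∧ b)]) = {2, 3, 4, 6}
A[(¬b ∧ q) U E[q U (q ∧ b)]]: least fixpoint, start Z0 = Sat(E[q U (q ∧ b)]) = {2, 3, 4, 6}, add states in Sat(¬b ∧ q) with every successor in Z. Already a fixed point.
Sat(A[(¬b ∧ q) U E[q U (q ∧ b)]]) = {2, 3, 4, 6}
|Sat(A[(¬b ∧ q) U E[q U (q ∧ b)]])| = |{2, 3, 4, 6}| = 4.

4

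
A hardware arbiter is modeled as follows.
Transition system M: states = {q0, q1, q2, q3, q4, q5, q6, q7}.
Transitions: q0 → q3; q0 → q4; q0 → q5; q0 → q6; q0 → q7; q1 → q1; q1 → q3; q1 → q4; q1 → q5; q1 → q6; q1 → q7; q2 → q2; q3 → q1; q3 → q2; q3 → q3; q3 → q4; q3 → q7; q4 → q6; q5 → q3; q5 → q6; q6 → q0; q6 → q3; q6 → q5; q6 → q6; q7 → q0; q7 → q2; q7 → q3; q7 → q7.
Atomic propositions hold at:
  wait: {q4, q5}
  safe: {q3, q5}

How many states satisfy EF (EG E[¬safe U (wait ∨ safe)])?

7

Sat(¬safe) = {q0, q1, q2, q4, q6, q7}
Sat(wait ∨ safe) = {q3, q4, q5}
E[¬safe U (wait ∨ safe)]: least fixpoint, start Z0 = Sat((wait ∨ safe)) = {q3, q4, q5}, add states in Sat(¬safe) with some successor in Z. Z1 = {q0, q1, q3, q4, q5, q6, q7}; fixed.
Sat(E[¬safe U (wait ∨ safe)]) = {q0, q1, q3, q4, q5, q6, q7}
EG E[¬safe U (wait ∨ safe)]: greatest fixpoint, start Z0 = {q0, q1, q3, q4, q5, q6, q7}, keep only states in Sat with some successor in Z. Already a fixed point.
Sat(EG E[¬safe U (wait ∨ safe)]) = {q0, q1, q3, q4, q5, q6, q7}
EF (EG E[¬safe U (wait ∨ safe)]): least fixpoint, start Z0 = {q0, q1, q3, q4, q5, q6, q7}, add states with some successor in Z. Already a fixed point.
Sat(EF (EG E[¬safe U (wait ∨ safe)])) = {q0, q1, q3, q4, q5, q6, q7}
|Sat(EF (EG E[¬safe U (wait ∨ safe)]))| = |{q0, q1, q3, q4, q5, q6, q7}| = 7.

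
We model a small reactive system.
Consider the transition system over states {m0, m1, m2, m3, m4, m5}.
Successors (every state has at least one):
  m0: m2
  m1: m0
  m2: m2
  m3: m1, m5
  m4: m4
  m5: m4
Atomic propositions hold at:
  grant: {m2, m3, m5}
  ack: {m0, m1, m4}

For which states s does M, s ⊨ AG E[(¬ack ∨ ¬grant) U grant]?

{m0, m1, m2}

Sat(¬ack) = {m2, m3, m5}
Sat(¬grant) = {m0, m1, m4}
Sat(¬ack ∨ ¬grant) = {m0, m1, m2, m3, m4, m5}
E[(¬ack ∨ ¬grant) U grant]: least fixpoint, start Z0 = Sat(grant) = {m2, m3, m5}, add states in Sat(¬ack ∨ ¬grant) with some successor in Z. Z1 = {m0, m2, m3, m5}; Z2 = {m0, m1, m2, m3, m5}; fixed.
Sat(E[(¬ack ∨ ¬grant) U grant]) = {m0, m1, m2, m3, m5}
AG E[(¬ack ∨ ¬grant) U grant]: greatest fixpoint, start Z0 = {m0, m1, m2, m3, m5}, keep only states in Sat with every successor in Z. Z1 = {m0, m1, m2, m3}; Z2 = {m0, m1, m2}; fixed.
Sat(AG E[(¬ack ∨ ¬grant) U grant]) = {m0, m1, m2}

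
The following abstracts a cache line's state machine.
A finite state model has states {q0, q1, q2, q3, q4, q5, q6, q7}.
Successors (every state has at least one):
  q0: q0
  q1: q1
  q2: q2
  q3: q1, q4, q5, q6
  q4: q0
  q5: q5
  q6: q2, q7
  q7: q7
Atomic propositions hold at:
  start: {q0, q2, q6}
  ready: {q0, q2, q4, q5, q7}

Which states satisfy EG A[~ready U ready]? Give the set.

Sat(~ready) = {q1, q3, q6}
A[~ready U ready]: least fixpoint, start Z0 = Sat(ready) = {q0, q2, q4, q5, q7}, add states in Sat(~ready) with every successor in Z. Z1 = {q0, q2, q4, q5, q6, q7}; fixed.
Sat(A[~ready U ready]) = {q0, q2, q4, q5, q6, q7}
EG A[~ready U ready]: greatest fixpoint, start Z0 = {q0, q2, q4, q5, q6, q7}, keep only states in Sat with some successor in Z. Already a fixed point.
Sat(EG A[~ready U ready]) = {q0, q2, q4, q5, q6, q7}

{q0, q2, q4, q5, q6, q7}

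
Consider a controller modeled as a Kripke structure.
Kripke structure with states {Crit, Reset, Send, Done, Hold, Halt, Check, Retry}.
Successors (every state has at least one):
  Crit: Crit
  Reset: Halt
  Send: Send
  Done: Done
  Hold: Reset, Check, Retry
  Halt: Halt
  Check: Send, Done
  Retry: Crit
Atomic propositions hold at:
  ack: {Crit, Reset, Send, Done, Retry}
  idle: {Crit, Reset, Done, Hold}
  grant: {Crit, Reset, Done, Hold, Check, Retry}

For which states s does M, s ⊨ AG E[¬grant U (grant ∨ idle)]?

Sat(¬grant) = {Send, Halt}
Sat(grant ∨ idle) = {Crit, Reset, Done, Hold, Check, Retry}
E[¬grant U (grant ∨ idle)]: least fixpoint, start Z0 = Sat((grant ∨ idle)) = {Crit, Reset, Done, Hold, Check, Retry}, add states in Sat(¬grant) with some successor in Z. Already a fixed point.
Sat(E[¬grant U (grant ∨ idle)]) = {Crit, Reset, Done, Hold, Check, Retry}
AG E[¬grant U (grant ∨ idle)]: greatest fixpoint, start Z0 = {Crit, Reset, Done, Hold, Check, Retry}, keep only states in Sat with every successor in Z. Z1 = {Crit, Done, Hold, Retry}; Z2 = {Crit, Done, Retry}; fixed.
Sat(AG E[¬grant U (grant ∨ idle)]) = {Crit, Done, Retry}

{Crit, Done, Retry}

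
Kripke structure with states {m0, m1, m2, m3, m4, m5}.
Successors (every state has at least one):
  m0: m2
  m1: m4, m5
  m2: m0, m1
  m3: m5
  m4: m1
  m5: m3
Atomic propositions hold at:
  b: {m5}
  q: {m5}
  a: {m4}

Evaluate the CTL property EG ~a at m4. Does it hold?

No

Sat(~a) = {m0, m1, m2, m3, m5}
EG ~a: greatest fixpoint, start Z0 = {m0, m1, m2, m3, m5}, keep only states in Sat with some successor in Z. Already a fixed point.
Sat(EG ~a) = {m0, m1, m2, m3, m5}
m4 ∉ Sat(EG ~a) = {m0, m1, m2, m3, m5}, so the formula does not hold at m4.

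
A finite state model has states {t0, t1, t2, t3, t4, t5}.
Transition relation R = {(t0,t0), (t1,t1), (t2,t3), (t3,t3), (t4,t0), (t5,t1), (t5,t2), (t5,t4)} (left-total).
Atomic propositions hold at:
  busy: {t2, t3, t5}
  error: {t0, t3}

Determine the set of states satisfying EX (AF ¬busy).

{t0, t1, t4, t5}

Sat(¬busy) = {t0, t1, t4}
AF ¬busy: least fixpoint, start Z0 = {t0, t1, t4}, add states with every successor in Z. Already a fixed point.
Sat(AF ¬busy) = {t0, t1, t4}
Sat(EX (AF ¬busy)) = {s : some successor in {t0, t1, t4}} = {t0, t1, t4, t5}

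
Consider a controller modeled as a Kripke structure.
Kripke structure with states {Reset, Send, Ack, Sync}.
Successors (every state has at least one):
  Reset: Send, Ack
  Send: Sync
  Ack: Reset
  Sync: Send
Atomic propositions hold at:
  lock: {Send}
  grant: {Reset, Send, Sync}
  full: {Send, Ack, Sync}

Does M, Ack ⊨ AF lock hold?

No

AF lock: least fixpoint, start Z0 = {Send}, add states with every successor in Z. Z1 = {Send, Sync}; fixed.
Sat(AF lock) = {Send, Sync}
Ack ∉ Sat(AF lock) = {Send, Sync}, so the formula does not hold at Ack.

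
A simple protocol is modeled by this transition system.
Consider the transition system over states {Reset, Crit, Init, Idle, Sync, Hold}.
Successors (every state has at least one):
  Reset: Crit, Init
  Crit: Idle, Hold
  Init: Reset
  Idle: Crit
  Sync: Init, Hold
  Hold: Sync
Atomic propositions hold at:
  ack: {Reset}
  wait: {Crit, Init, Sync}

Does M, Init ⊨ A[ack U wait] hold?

A[ack U wait]: least fixpoint, start Z0 = Sat(wait) = {Crit, Init, Sync}, add states in Sat(ack) with every successor in Z. Z1 = {Reset, Crit, Init, Sync}; fixed.
Sat(A[ack U wait]) = {Reset, Crit, Init, Sync}
Init ∈ Sat(A[ack U wait]) = {Reset, Crit, Init, Sync}, so the formula holds at Init.

Yes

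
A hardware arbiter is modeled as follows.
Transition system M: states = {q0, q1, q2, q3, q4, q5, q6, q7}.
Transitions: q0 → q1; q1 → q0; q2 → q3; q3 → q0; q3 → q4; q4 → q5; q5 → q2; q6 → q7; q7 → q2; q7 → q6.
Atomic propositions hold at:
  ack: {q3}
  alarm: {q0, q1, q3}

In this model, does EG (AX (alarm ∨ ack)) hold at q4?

Sat(alarm ∨ ack) = {q0, q1, q3}
Sat(AX (alarm ∨ ack)) = {s : every successor in {q0, q1, q3}} = {q0, q1, q2}
EG (AX (alarm ∨ ack)): greatest fixpoint, start Z0 = {q0, q1, q2}, keep only states in Sat with some successor in Z. Z1 = {q0, q1}; fixed.
Sat(EG (AX (alarm ∨ ack))) = {q0, q1}
q4 ∉ Sat(EG (AX (alarm ∨ ack))) = {q0, q1}, so the formula does not hold at q4.

No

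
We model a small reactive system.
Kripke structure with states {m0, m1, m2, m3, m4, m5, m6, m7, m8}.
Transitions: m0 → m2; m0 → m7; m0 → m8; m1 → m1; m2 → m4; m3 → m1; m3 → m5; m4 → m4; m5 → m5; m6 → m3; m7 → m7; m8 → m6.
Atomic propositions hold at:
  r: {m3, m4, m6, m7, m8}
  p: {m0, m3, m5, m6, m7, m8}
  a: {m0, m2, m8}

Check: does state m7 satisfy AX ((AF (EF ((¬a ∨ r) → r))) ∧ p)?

Sat(¬a) = {m1, m3, m4, m5, m6, m7}
Sat(¬a ∨ r) = {m1, m3, m4, m5, m6, m7, m8}
Sat((¬a ∨ r) → r) = {m0, m2, m3, m4, m6, m7, m8}
EF ((¬a ∨ r) → r): least fixpoint, start Z0 = {m0, m2, m3, m4, m6, m7, m8}, add states with some successor in Z. Already a fixed point.
Sat(EF ((¬a ∨ r) → r)) = {m0, m2, m3, m4, m6, m7, m8}
AF (EF ((¬a ∨ r) → r)): least fixpoint, start Z0 = {m0, m2, m3, m4, m6, m7, m8}, add states with every successor in Z. Already a fixed point.
Sat(AF (EF ((¬a ∨ r) → r))) = {m0, m2, m3, m4, m6, m7, m8}
Sat((AF (EF ((¬a ∨ r) → r))) ∧ p) = {m0, m3, m6, m7, m8}
Sat(AX ((AF (EF ((¬a ∨ r) → r))) ∧ p)) = {s : every successor in {m0, m3, m6, m7, m8}} = {m6, m7, m8}
m7 ∈ Sat(AX ((AF (EF ((¬a ∨ r) → r))) ∧ p)) = {m6, m7, m8}, so the formula holds at m7.

Yes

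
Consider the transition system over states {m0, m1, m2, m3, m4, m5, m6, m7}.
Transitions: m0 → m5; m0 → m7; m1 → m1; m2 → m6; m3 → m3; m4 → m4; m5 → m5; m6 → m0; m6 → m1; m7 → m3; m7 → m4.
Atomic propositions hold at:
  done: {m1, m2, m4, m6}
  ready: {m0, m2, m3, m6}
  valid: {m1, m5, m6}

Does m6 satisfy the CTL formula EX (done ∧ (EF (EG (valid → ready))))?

No

Sat(valid → ready) = {m0, m2, m3, m4, m6, m7}
EG (valid → ready): greatest fixpoint, start Z0 = {m0, m2, m3, m4, m6, m7}, keep only states in Sat with some successor in Z. Already a fixed point.
Sat(EG (valid → ready)) = {m0, m2, m3, m4, m6, m7}
EF (EG (valid → ready)): least fixpoint, start Z0 = {m0, m2, m3, m4, m6, m7}, add states with some successor in Z. Already a fixed point.
Sat(EF (EG (valid → ready))) = {m0, m2, m3, m4, m6, m7}
Sat(done ∧ (EF (EG (valid → ready)))) = {m2, m4, m6}
Sat(EX (done ∧ (EF (EG (valid → ready))))) = {s : some successor in {m2, m4, m6}} = {m2, m4, m7}
m6 ∉ Sat(EX (done ∧ (EF (EG (valid → ready))))) = {m2, m4, m7}, so the formula does not hold at m6.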